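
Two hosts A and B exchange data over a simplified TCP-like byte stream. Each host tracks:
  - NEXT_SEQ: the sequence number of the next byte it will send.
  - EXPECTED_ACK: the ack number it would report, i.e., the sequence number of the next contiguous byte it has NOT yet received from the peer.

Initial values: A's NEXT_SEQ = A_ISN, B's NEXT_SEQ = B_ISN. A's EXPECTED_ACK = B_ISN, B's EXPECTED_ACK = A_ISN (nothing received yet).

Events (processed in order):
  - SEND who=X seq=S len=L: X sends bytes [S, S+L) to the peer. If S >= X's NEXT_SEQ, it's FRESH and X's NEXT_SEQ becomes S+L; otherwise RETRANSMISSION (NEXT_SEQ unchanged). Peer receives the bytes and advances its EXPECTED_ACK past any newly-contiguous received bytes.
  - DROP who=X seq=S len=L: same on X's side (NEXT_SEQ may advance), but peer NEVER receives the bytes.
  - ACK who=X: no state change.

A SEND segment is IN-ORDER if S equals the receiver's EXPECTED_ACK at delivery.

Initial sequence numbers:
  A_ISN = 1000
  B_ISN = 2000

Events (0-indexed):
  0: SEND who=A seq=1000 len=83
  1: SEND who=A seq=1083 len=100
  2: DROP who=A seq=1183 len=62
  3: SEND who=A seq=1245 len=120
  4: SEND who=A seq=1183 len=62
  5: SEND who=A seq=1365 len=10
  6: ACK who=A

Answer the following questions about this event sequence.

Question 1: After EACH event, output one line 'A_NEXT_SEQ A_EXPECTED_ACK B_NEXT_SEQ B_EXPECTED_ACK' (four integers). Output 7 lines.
1083 2000 2000 1083
1183 2000 2000 1183
1245 2000 2000 1183
1365 2000 2000 1183
1365 2000 2000 1365
1375 2000 2000 1375
1375 2000 2000 1375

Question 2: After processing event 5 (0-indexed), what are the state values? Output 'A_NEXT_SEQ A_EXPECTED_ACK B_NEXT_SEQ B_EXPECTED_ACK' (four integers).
After event 0: A_seq=1083 A_ack=2000 B_seq=2000 B_ack=1083
After event 1: A_seq=1183 A_ack=2000 B_seq=2000 B_ack=1183
After event 2: A_seq=1245 A_ack=2000 B_seq=2000 B_ack=1183
After event 3: A_seq=1365 A_ack=2000 B_seq=2000 B_ack=1183
After event 4: A_seq=1365 A_ack=2000 B_seq=2000 B_ack=1365
After event 5: A_seq=1375 A_ack=2000 B_seq=2000 B_ack=1375

1375 2000 2000 1375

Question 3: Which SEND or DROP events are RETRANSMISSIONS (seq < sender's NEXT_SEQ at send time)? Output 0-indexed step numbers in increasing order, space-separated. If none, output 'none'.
Step 0: SEND seq=1000 -> fresh
Step 1: SEND seq=1083 -> fresh
Step 2: DROP seq=1183 -> fresh
Step 3: SEND seq=1245 -> fresh
Step 4: SEND seq=1183 -> retransmit
Step 5: SEND seq=1365 -> fresh

Answer: 4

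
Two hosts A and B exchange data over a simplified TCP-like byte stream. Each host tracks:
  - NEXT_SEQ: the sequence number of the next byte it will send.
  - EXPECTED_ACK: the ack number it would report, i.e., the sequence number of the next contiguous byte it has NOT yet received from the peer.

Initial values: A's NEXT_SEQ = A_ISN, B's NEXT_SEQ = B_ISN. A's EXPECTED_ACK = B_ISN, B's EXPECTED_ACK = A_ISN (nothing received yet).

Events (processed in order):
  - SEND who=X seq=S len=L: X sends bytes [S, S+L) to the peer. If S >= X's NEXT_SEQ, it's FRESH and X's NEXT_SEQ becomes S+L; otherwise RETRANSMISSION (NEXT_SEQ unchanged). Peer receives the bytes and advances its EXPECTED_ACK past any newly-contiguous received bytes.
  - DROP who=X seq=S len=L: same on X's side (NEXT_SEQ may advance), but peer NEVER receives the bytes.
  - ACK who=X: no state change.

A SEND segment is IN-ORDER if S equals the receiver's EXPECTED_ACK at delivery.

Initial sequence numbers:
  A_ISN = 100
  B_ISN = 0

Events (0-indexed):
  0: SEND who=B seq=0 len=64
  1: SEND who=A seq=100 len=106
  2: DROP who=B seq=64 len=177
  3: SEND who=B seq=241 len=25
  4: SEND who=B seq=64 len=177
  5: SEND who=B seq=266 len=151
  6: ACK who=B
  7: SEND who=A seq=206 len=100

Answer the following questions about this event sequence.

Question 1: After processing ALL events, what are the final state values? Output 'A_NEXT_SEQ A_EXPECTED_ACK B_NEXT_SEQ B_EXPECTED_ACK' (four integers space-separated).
After event 0: A_seq=100 A_ack=64 B_seq=64 B_ack=100
After event 1: A_seq=206 A_ack=64 B_seq=64 B_ack=206
After event 2: A_seq=206 A_ack=64 B_seq=241 B_ack=206
After event 3: A_seq=206 A_ack=64 B_seq=266 B_ack=206
After event 4: A_seq=206 A_ack=266 B_seq=266 B_ack=206
After event 5: A_seq=206 A_ack=417 B_seq=417 B_ack=206
After event 6: A_seq=206 A_ack=417 B_seq=417 B_ack=206
After event 7: A_seq=306 A_ack=417 B_seq=417 B_ack=306

Answer: 306 417 417 306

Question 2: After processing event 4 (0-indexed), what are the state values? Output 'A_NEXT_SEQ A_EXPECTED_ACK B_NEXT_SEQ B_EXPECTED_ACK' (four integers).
After event 0: A_seq=100 A_ack=64 B_seq=64 B_ack=100
After event 1: A_seq=206 A_ack=64 B_seq=64 B_ack=206
After event 2: A_seq=206 A_ack=64 B_seq=241 B_ack=206
After event 3: A_seq=206 A_ack=64 B_seq=266 B_ack=206
After event 4: A_seq=206 A_ack=266 B_seq=266 B_ack=206

206 266 266 206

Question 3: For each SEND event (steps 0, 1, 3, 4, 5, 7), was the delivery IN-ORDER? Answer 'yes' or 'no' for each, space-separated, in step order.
Answer: yes yes no yes yes yes

Derivation:
Step 0: SEND seq=0 -> in-order
Step 1: SEND seq=100 -> in-order
Step 3: SEND seq=241 -> out-of-order
Step 4: SEND seq=64 -> in-order
Step 5: SEND seq=266 -> in-order
Step 7: SEND seq=206 -> in-order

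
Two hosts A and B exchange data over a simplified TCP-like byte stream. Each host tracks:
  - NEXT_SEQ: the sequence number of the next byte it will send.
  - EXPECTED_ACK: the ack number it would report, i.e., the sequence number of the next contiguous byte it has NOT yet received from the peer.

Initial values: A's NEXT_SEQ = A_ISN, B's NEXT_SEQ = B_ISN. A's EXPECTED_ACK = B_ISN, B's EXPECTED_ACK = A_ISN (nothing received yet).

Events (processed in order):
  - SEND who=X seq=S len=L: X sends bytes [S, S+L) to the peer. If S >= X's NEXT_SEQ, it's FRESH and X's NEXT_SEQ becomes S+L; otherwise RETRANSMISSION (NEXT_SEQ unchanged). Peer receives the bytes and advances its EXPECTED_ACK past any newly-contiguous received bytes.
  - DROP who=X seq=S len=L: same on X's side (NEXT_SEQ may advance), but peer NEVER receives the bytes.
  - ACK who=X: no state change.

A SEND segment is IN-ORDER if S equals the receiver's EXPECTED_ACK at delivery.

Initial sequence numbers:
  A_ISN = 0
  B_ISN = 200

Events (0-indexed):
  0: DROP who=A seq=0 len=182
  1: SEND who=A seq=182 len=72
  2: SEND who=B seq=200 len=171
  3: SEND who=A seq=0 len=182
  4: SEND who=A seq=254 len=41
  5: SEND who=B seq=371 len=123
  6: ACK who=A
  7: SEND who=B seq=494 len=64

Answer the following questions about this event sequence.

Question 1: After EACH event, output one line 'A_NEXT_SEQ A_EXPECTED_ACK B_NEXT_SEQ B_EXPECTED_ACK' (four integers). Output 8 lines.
182 200 200 0
254 200 200 0
254 371 371 0
254 371 371 254
295 371 371 295
295 494 494 295
295 494 494 295
295 558 558 295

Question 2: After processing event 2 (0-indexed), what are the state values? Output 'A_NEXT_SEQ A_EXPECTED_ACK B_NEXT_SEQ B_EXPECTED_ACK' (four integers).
After event 0: A_seq=182 A_ack=200 B_seq=200 B_ack=0
After event 1: A_seq=254 A_ack=200 B_seq=200 B_ack=0
After event 2: A_seq=254 A_ack=371 B_seq=371 B_ack=0

254 371 371 0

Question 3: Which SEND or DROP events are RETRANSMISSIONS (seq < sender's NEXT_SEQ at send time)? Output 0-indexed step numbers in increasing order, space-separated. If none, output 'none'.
Answer: 3

Derivation:
Step 0: DROP seq=0 -> fresh
Step 1: SEND seq=182 -> fresh
Step 2: SEND seq=200 -> fresh
Step 3: SEND seq=0 -> retransmit
Step 4: SEND seq=254 -> fresh
Step 5: SEND seq=371 -> fresh
Step 7: SEND seq=494 -> fresh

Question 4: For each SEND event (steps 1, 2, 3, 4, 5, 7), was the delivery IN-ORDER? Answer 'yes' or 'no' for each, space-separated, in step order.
Answer: no yes yes yes yes yes

Derivation:
Step 1: SEND seq=182 -> out-of-order
Step 2: SEND seq=200 -> in-order
Step 3: SEND seq=0 -> in-order
Step 4: SEND seq=254 -> in-order
Step 5: SEND seq=371 -> in-order
Step 7: SEND seq=494 -> in-order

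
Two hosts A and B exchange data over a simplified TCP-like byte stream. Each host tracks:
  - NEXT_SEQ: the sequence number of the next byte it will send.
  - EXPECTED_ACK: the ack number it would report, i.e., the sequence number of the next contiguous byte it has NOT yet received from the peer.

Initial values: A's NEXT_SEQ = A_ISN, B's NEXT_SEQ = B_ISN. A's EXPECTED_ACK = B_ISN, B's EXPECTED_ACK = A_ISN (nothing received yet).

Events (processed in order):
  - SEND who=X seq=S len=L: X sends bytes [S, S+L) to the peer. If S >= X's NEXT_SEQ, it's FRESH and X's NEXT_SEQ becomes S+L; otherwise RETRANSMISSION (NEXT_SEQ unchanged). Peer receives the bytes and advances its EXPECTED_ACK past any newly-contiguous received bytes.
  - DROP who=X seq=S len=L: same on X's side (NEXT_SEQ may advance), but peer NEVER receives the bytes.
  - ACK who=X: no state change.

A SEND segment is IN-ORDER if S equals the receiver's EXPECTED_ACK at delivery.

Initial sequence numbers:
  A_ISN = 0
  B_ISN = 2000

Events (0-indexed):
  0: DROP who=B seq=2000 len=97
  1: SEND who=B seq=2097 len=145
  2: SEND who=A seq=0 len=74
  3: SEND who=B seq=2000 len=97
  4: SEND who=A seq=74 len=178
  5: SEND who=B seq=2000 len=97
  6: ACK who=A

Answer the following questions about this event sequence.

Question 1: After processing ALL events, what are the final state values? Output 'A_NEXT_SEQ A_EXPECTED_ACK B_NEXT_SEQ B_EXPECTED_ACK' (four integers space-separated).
Answer: 252 2242 2242 252

Derivation:
After event 0: A_seq=0 A_ack=2000 B_seq=2097 B_ack=0
After event 1: A_seq=0 A_ack=2000 B_seq=2242 B_ack=0
After event 2: A_seq=74 A_ack=2000 B_seq=2242 B_ack=74
After event 3: A_seq=74 A_ack=2242 B_seq=2242 B_ack=74
After event 4: A_seq=252 A_ack=2242 B_seq=2242 B_ack=252
After event 5: A_seq=252 A_ack=2242 B_seq=2242 B_ack=252
After event 6: A_seq=252 A_ack=2242 B_seq=2242 B_ack=252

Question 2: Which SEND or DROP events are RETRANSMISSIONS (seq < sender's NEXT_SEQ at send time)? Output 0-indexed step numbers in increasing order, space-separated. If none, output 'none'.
Answer: 3 5

Derivation:
Step 0: DROP seq=2000 -> fresh
Step 1: SEND seq=2097 -> fresh
Step 2: SEND seq=0 -> fresh
Step 3: SEND seq=2000 -> retransmit
Step 4: SEND seq=74 -> fresh
Step 5: SEND seq=2000 -> retransmit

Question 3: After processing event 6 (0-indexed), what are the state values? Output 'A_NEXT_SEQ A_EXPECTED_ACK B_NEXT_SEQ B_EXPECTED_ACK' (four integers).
After event 0: A_seq=0 A_ack=2000 B_seq=2097 B_ack=0
After event 1: A_seq=0 A_ack=2000 B_seq=2242 B_ack=0
After event 2: A_seq=74 A_ack=2000 B_seq=2242 B_ack=74
After event 3: A_seq=74 A_ack=2242 B_seq=2242 B_ack=74
After event 4: A_seq=252 A_ack=2242 B_seq=2242 B_ack=252
After event 5: A_seq=252 A_ack=2242 B_seq=2242 B_ack=252
After event 6: A_seq=252 A_ack=2242 B_seq=2242 B_ack=252

252 2242 2242 252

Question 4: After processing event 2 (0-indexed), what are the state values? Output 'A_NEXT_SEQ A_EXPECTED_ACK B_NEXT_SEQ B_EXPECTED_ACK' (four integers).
After event 0: A_seq=0 A_ack=2000 B_seq=2097 B_ack=0
After event 1: A_seq=0 A_ack=2000 B_seq=2242 B_ack=0
After event 2: A_seq=74 A_ack=2000 B_seq=2242 B_ack=74

74 2000 2242 74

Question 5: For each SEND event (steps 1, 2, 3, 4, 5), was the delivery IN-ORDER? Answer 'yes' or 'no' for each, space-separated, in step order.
Step 1: SEND seq=2097 -> out-of-order
Step 2: SEND seq=0 -> in-order
Step 3: SEND seq=2000 -> in-order
Step 4: SEND seq=74 -> in-order
Step 5: SEND seq=2000 -> out-of-order

Answer: no yes yes yes no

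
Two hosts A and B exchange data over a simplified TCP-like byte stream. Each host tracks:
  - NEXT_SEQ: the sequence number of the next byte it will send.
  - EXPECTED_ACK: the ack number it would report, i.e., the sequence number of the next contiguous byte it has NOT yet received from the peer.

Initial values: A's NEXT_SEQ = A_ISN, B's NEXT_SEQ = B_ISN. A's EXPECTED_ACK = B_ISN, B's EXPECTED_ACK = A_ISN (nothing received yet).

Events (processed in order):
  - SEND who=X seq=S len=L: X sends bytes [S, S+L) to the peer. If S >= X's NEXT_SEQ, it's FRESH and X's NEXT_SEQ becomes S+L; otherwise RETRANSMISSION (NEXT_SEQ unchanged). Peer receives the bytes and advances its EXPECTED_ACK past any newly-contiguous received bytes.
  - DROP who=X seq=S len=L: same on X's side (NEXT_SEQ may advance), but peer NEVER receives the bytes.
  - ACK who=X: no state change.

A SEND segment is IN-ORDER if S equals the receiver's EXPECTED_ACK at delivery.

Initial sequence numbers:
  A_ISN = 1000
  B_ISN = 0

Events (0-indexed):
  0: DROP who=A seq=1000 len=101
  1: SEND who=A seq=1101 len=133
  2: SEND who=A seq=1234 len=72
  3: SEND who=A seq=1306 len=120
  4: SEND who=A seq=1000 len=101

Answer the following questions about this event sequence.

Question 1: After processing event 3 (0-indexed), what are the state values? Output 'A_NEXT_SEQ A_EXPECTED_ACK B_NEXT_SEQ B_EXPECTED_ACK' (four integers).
After event 0: A_seq=1101 A_ack=0 B_seq=0 B_ack=1000
After event 1: A_seq=1234 A_ack=0 B_seq=0 B_ack=1000
After event 2: A_seq=1306 A_ack=0 B_seq=0 B_ack=1000
After event 3: A_seq=1426 A_ack=0 B_seq=0 B_ack=1000

1426 0 0 1000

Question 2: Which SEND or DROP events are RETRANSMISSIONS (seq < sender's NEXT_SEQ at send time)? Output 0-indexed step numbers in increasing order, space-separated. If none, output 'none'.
Answer: 4

Derivation:
Step 0: DROP seq=1000 -> fresh
Step 1: SEND seq=1101 -> fresh
Step 2: SEND seq=1234 -> fresh
Step 3: SEND seq=1306 -> fresh
Step 4: SEND seq=1000 -> retransmit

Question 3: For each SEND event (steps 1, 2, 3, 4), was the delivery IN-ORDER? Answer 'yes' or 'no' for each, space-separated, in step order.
Answer: no no no yes

Derivation:
Step 1: SEND seq=1101 -> out-of-order
Step 2: SEND seq=1234 -> out-of-order
Step 3: SEND seq=1306 -> out-of-order
Step 4: SEND seq=1000 -> in-order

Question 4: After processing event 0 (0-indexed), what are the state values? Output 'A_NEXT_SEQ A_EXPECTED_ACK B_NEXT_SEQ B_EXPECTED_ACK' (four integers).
After event 0: A_seq=1101 A_ack=0 B_seq=0 B_ack=1000

1101 0 0 1000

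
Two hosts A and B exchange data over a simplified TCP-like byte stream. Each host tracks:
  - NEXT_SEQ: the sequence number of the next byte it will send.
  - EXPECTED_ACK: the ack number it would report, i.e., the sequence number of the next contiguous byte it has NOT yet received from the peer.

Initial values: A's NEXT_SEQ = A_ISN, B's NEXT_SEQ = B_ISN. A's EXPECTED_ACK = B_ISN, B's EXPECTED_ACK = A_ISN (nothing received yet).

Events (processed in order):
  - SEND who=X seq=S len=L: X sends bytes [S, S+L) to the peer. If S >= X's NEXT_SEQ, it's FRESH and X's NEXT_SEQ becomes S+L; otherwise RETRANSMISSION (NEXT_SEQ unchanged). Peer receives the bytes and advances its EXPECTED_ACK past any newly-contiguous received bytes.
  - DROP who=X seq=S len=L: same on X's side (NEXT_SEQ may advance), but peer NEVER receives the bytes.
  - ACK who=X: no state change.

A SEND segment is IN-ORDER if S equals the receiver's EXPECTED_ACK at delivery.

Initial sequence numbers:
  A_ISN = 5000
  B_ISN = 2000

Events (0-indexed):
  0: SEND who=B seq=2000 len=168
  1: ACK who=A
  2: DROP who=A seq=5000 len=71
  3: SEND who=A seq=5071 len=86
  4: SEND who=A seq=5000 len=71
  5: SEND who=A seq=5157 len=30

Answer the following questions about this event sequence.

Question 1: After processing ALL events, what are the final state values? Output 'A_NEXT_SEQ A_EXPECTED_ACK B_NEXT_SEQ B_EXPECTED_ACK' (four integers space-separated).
Answer: 5187 2168 2168 5187

Derivation:
After event 0: A_seq=5000 A_ack=2168 B_seq=2168 B_ack=5000
After event 1: A_seq=5000 A_ack=2168 B_seq=2168 B_ack=5000
After event 2: A_seq=5071 A_ack=2168 B_seq=2168 B_ack=5000
After event 3: A_seq=5157 A_ack=2168 B_seq=2168 B_ack=5000
After event 4: A_seq=5157 A_ack=2168 B_seq=2168 B_ack=5157
After event 5: A_seq=5187 A_ack=2168 B_seq=2168 B_ack=5187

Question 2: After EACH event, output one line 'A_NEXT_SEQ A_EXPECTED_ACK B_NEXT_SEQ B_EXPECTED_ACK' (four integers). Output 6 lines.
5000 2168 2168 5000
5000 2168 2168 5000
5071 2168 2168 5000
5157 2168 2168 5000
5157 2168 2168 5157
5187 2168 2168 5187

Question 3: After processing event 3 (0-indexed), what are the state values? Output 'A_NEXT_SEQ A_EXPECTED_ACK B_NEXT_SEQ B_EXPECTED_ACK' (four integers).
After event 0: A_seq=5000 A_ack=2168 B_seq=2168 B_ack=5000
After event 1: A_seq=5000 A_ack=2168 B_seq=2168 B_ack=5000
After event 2: A_seq=5071 A_ack=2168 B_seq=2168 B_ack=5000
After event 3: A_seq=5157 A_ack=2168 B_seq=2168 B_ack=5000

5157 2168 2168 5000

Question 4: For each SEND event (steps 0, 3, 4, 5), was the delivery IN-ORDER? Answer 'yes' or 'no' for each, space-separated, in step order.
Step 0: SEND seq=2000 -> in-order
Step 3: SEND seq=5071 -> out-of-order
Step 4: SEND seq=5000 -> in-order
Step 5: SEND seq=5157 -> in-order

Answer: yes no yes yes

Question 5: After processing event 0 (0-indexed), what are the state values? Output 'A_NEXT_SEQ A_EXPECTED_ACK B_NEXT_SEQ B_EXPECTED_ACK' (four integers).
After event 0: A_seq=5000 A_ack=2168 B_seq=2168 B_ack=5000

5000 2168 2168 5000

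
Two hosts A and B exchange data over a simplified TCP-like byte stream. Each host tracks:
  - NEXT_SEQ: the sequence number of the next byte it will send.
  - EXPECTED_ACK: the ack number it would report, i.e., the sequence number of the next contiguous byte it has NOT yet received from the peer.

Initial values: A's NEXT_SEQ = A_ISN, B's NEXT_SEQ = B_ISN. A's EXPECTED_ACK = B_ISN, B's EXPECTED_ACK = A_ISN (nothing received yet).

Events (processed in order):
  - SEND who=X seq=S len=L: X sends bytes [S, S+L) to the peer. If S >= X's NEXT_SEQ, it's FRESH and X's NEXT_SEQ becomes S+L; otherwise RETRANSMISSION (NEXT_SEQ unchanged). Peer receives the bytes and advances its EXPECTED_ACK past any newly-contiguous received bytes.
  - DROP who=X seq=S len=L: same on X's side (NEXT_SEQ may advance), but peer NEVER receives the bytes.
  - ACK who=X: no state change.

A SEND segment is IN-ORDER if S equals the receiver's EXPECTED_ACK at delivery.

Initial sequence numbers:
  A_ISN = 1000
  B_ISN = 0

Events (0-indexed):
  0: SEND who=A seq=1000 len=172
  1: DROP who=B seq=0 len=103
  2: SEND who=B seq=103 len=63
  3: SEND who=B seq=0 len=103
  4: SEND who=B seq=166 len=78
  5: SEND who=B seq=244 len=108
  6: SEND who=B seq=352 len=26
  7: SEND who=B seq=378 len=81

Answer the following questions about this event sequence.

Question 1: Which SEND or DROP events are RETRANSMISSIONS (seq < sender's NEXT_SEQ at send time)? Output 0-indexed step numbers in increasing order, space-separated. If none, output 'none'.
Answer: 3

Derivation:
Step 0: SEND seq=1000 -> fresh
Step 1: DROP seq=0 -> fresh
Step 2: SEND seq=103 -> fresh
Step 3: SEND seq=0 -> retransmit
Step 4: SEND seq=166 -> fresh
Step 5: SEND seq=244 -> fresh
Step 6: SEND seq=352 -> fresh
Step 7: SEND seq=378 -> fresh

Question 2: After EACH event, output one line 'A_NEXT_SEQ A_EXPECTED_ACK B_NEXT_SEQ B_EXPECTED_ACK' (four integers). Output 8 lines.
1172 0 0 1172
1172 0 103 1172
1172 0 166 1172
1172 166 166 1172
1172 244 244 1172
1172 352 352 1172
1172 378 378 1172
1172 459 459 1172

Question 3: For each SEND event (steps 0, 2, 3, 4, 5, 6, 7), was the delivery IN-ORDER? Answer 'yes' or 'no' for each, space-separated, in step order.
Answer: yes no yes yes yes yes yes

Derivation:
Step 0: SEND seq=1000 -> in-order
Step 2: SEND seq=103 -> out-of-order
Step 3: SEND seq=0 -> in-order
Step 4: SEND seq=166 -> in-order
Step 5: SEND seq=244 -> in-order
Step 6: SEND seq=352 -> in-order
Step 7: SEND seq=378 -> in-order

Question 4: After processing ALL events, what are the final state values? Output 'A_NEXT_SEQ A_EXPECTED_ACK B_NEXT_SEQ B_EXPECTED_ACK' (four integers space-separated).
Answer: 1172 459 459 1172

Derivation:
After event 0: A_seq=1172 A_ack=0 B_seq=0 B_ack=1172
After event 1: A_seq=1172 A_ack=0 B_seq=103 B_ack=1172
After event 2: A_seq=1172 A_ack=0 B_seq=166 B_ack=1172
After event 3: A_seq=1172 A_ack=166 B_seq=166 B_ack=1172
After event 4: A_seq=1172 A_ack=244 B_seq=244 B_ack=1172
After event 5: A_seq=1172 A_ack=352 B_seq=352 B_ack=1172
After event 6: A_seq=1172 A_ack=378 B_seq=378 B_ack=1172
After event 7: A_seq=1172 A_ack=459 B_seq=459 B_ack=1172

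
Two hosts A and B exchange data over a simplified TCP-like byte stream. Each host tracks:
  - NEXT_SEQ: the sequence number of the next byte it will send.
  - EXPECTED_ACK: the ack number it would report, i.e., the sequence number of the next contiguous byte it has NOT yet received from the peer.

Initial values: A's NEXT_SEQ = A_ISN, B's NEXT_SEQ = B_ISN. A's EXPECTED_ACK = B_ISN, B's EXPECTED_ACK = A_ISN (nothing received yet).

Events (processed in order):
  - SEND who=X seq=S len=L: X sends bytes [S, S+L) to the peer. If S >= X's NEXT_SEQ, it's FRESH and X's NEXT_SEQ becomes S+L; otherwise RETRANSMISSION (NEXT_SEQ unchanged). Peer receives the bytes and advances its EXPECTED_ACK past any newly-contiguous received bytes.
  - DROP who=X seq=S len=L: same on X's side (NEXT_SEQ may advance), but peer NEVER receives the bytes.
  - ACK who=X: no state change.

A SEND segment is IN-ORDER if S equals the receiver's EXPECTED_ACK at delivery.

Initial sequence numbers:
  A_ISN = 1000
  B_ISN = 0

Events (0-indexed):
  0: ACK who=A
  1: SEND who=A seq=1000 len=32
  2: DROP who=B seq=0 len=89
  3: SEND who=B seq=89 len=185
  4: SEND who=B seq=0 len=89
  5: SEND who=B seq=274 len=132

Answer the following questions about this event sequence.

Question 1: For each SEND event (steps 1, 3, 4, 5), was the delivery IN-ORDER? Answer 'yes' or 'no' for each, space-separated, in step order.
Step 1: SEND seq=1000 -> in-order
Step 3: SEND seq=89 -> out-of-order
Step 4: SEND seq=0 -> in-order
Step 5: SEND seq=274 -> in-order

Answer: yes no yes yes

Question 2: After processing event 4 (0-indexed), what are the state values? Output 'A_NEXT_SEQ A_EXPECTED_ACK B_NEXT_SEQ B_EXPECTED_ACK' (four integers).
After event 0: A_seq=1000 A_ack=0 B_seq=0 B_ack=1000
After event 1: A_seq=1032 A_ack=0 B_seq=0 B_ack=1032
After event 2: A_seq=1032 A_ack=0 B_seq=89 B_ack=1032
After event 3: A_seq=1032 A_ack=0 B_seq=274 B_ack=1032
After event 4: A_seq=1032 A_ack=274 B_seq=274 B_ack=1032

1032 274 274 1032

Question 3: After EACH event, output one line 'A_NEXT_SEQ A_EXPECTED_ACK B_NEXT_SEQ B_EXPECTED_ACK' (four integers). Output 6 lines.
1000 0 0 1000
1032 0 0 1032
1032 0 89 1032
1032 0 274 1032
1032 274 274 1032
1032 406 406 1032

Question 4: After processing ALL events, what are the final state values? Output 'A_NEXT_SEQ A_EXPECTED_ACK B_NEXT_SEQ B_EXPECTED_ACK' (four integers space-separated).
After event 0: A_seq=1000 A_ack=0 B_seq=0 B_ack=1000
After event 1: A_seq=1032 A_ack=0 B_seq=0 B_ack=1032
After event 2: A_seq=1032 A_ack=0 B_seq=89 B_ack=1032
After event 3: A_seq=1032 A_ack=0 B_seq=274 B_ack=1032
After event 4: A_seq=1032 A_ack=274 B_seq=274 B_ack=1032
After event 5: A_seq=1032 A_ack=406 B_seq=406 B_ack=1032

Answer: 1032 406 406 1032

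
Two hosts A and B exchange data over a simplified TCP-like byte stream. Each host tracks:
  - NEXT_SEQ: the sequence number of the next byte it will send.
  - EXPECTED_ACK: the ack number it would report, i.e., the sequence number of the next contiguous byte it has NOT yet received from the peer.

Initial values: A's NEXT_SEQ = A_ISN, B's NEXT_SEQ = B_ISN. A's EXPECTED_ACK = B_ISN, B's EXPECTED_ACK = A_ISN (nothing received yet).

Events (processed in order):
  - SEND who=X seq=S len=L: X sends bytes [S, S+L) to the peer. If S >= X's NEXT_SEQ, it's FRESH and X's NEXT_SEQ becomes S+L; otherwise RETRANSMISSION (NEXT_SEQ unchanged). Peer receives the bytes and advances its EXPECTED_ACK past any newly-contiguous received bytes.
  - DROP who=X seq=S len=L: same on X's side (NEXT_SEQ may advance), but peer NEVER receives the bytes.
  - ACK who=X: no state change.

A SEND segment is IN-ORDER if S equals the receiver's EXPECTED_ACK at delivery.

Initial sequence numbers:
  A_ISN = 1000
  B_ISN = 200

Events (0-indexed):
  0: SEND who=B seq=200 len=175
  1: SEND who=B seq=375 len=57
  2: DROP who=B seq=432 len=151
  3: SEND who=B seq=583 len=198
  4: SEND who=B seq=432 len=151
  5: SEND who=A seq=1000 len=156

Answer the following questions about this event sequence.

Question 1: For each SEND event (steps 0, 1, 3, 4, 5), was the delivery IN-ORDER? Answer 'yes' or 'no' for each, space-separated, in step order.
Step 0: SEND seq=200 -> in-order
Step 1: SEND seq=375 -> in-order
Step 3: SEND seq=583 -> out-of-order
Step 4: SEND seq=432 -> in-order
Step 5: SEND seq=1000 -> in-order

Answer: yes yes no yes yes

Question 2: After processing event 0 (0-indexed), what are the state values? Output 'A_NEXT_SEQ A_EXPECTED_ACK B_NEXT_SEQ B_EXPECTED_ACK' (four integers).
After event 0: A_seq=1000 A_ack=375 B_seq=375 B_ack=1000

1000 375 375 1000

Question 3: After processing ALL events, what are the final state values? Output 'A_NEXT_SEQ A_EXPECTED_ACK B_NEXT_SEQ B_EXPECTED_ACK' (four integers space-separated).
Answer: 1156 781 781 1156

Derivation:
After event 0: A_seq=1000 A_ack=375 B_seq=375 B_ack=1000
After event 1: A_seq=1000 A_ack=432 B_seq=432 B_ack=1000
After event 2: A_seq=1000 A_ack=432 B_seq=583 B_ack=1000
After event 3: A_seq=1000 A_ack=432 B_seq=781 B_ack=1000
After event 4: A_seq=1000 A_ack=781 B_seq=781 B_ack=1000
After event 5: A_seq=1156 A_ack=781 B_seq=781 B_ack=1156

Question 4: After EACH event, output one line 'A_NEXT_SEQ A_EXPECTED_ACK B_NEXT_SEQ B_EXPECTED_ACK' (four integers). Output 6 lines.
1000 375 375 1000
1000 432 432 1000
1000 432 583 1000
1000 432 781 1000
1000 781 781 1000
1156 781 781 1156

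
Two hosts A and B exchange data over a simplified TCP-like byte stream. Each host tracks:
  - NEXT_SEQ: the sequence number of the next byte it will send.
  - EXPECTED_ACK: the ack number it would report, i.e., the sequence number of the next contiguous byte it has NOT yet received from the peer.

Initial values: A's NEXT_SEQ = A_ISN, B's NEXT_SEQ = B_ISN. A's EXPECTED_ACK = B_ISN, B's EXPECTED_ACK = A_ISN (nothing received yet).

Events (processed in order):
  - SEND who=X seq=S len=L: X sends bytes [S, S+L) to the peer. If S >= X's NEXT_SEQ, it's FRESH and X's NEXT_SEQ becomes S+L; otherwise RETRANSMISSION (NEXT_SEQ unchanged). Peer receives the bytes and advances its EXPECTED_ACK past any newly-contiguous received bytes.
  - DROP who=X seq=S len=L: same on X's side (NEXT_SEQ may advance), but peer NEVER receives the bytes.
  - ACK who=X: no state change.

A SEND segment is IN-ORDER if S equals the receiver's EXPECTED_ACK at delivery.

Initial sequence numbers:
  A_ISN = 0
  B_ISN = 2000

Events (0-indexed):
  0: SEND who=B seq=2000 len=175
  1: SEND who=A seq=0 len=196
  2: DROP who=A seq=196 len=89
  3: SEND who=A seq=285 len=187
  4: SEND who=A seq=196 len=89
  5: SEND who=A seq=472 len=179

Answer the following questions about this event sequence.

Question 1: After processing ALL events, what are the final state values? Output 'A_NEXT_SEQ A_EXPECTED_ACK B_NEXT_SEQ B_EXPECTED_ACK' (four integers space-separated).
Answer: 651 2175 2175 651

Derivation:
After event 0: A_seq=0 A_ack=2175 B_seq=2175 B_ack=0
After event 1: A_seq=196 A_ack=2175 B_seq=2175 B_ack=196
After event 2: A_seq=285 A_ack=2175 B_seq=2175 B_ack=196
After event 3: A_seq=472 A_ack=2175 B_seq=2175 B_ack=196
After event 4: A_seq=472 A_ack=2175 B_seq=2175 B_ack=472
After event 5: A_seq=651 A_ack=2175 B_seq=2175 B_ack=651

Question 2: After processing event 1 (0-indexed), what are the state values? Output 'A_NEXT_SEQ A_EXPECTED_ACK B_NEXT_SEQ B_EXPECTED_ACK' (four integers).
After event 0: A_seq=0 A_ack=2175 B_seq=2175 B_ack=0
After event 1: A_seq=196 A_ack=2175 B_seq=2175 B_ack=196

196 2175 2175 196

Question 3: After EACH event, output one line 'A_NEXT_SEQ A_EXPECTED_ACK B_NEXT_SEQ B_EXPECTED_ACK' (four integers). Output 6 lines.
0 2175 2175 0
196 2175 2175 196
285 2175 2175 196
472 2175 2175 196
472 2175 2175 472
651 2175 2175 651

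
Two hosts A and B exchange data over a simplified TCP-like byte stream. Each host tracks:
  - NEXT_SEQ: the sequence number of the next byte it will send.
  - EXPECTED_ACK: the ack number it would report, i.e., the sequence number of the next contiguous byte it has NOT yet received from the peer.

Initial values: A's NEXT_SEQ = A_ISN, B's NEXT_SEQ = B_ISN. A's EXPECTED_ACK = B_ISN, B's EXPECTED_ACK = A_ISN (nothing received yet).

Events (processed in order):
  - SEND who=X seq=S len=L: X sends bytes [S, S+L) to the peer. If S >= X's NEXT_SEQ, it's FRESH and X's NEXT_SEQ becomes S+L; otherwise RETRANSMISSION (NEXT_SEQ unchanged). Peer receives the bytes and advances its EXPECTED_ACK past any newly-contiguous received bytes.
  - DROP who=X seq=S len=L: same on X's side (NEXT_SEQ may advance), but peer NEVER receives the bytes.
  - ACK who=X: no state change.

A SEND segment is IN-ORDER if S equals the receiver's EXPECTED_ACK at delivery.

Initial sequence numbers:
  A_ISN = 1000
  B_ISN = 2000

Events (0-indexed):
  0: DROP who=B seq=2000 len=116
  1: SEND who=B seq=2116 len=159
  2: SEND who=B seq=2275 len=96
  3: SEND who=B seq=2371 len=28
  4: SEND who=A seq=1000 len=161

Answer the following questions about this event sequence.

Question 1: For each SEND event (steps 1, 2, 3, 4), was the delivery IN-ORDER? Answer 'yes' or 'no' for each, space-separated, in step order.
Answer: no no no yes

Derivation:
Step 1: SEND seq=2116 -> out-of-order
Step 2: SEND seq=2275 -> out-of-order
Step 3: SEND seq=2371 -> out-of-order
Step 4: SEND seq=1000 -> in-order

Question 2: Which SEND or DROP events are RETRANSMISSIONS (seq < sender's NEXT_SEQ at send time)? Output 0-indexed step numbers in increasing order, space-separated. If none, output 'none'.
Answer: none

Derivation:
Step 0: DROP seq=2000 -> fresh
Step 1: SEND seq=2116 -> fresh
Step 2: SEND seq=2275 -> fresh
Step 3: SEND seq=2371 -> fresh
Step 4: SEND seq=1000 -> fresh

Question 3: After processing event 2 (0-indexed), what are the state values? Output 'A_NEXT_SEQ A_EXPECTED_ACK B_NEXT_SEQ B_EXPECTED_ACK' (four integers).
After event 0: A_seq=1000 A_ack=2000 B_seq=2116 B_ack=1000
After event 1: A_seq=1000 A_ack=2000 B_seq=2275 B_ack=1000
After event 2: A_seq=1000 A_ack=2000 B_seq=2371 B_ack=1000

1000 2000 2371 1000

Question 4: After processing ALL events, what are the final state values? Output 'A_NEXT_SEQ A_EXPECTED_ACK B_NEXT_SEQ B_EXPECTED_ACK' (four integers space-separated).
Answer: 1161 2000 2399 1161

Derivation:
After event 0: A_seq=1000 A_ack=2000 B_seq=2116 B_ack=1000
After event 1: A_seq=1000 A_ack=2000 B_seq=2275 B_ack=1000
After event 2: A_seq=1000 A_ack=2000 B_seq=2371 B_ack=1000
After event 3: A_seq=1000 A_ack=2000 B_seq=2399 B_ack=1000
After event 4: A_seq=1161 A_ack=2000 B_seq=2399 B_ack=1161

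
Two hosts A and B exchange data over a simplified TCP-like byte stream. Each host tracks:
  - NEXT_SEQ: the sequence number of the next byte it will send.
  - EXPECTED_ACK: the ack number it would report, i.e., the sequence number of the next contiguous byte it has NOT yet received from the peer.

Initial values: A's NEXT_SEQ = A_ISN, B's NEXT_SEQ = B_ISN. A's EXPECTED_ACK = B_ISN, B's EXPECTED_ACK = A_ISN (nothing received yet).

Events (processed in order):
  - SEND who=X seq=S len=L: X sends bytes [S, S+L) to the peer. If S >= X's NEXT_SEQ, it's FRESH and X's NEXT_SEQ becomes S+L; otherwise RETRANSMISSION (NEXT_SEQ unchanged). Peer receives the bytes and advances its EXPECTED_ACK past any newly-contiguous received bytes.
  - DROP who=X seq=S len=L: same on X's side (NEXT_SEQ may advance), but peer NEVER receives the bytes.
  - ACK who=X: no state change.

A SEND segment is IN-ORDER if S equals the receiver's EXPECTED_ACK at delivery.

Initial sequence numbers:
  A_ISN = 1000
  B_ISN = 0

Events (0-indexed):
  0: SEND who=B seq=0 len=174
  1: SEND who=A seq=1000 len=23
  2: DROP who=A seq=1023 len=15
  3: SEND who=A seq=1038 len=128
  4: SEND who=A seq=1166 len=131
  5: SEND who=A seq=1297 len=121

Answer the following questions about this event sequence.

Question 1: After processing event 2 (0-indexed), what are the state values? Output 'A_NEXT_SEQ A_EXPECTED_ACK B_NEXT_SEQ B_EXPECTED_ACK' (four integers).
After event 0: A_seq=1000 A_ack=174 B_seq=174 B_ack=1000
After event 1: A_seq=1023 A_ack=174 B_seq=174 B_ack=1023
After event 2: A_seq=1038 A_ack=174 B_seq=174 B_ack=1023

1038 174 174 1023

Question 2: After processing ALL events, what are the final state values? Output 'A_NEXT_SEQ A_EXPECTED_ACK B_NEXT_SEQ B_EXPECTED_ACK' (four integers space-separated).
After event 0: A_seq=1000 A_ack=174 B_seq=174 B_ack=1000
After event 1: A_seq=1023 A_ack=174 B_seq=174 B_ack=1023
After event 2: A_seq=1038 A_ack=174 B_seq=174 B_ack=1023
After event 3: A_seq=1166 A_ack=174 B_seq=174 B_ack=1023
After event 4: A_seq=1297 A_ack=174 B_seq=174 B_ack=1023
After event 5: A_seq=1418 A_ack=174 B_seq=174 B_ack=1023

Answer: 1418 174 174 1023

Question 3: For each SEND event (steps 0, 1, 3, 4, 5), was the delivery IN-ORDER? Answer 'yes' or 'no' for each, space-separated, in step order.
Step 0: SEND seq=0 -> in-order
Step 1: SEND seq=1000 -> in-order
Step 3: SEND seq=1038 -> out-of-order
Step 4: SEND seq=1166 -> out-of-order
Step 5: SEND seq=1297 -> out-of-order

Answer: yes yes no no no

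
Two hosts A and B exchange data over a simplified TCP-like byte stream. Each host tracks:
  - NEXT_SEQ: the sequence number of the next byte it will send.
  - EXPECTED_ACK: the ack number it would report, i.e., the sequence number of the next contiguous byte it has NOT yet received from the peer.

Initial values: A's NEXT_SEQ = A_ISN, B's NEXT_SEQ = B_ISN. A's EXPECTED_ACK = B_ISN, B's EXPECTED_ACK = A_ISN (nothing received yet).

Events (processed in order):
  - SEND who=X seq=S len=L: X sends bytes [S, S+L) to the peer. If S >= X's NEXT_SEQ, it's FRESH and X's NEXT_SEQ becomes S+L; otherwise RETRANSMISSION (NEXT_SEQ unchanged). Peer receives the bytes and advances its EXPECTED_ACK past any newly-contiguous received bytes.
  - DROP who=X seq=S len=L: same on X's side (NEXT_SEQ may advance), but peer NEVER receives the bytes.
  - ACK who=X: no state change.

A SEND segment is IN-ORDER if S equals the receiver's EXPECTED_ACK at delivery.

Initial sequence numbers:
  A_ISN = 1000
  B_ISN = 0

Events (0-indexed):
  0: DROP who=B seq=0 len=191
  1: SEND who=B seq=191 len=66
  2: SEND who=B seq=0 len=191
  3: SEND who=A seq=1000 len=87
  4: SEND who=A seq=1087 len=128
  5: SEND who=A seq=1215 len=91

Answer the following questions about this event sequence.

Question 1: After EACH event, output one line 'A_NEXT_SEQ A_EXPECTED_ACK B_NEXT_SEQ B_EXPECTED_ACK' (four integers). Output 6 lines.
1000 0 191 1000
1000 0 257 1000
1000 257 257 1000
1087 257 257 1087
1215 257 257 1215
1306 257 257 1306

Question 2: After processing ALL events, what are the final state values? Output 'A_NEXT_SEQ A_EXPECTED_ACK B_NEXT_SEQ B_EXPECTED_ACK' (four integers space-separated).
Answer: 1306 257 257 1306

Derivation:
After event 0: A_seq=1000 A_ack=0 B_seq=191 B_ack=1000
After event 1: A_seq=1000 A_ack=0 B_seq=257 B_ack=1000
After event 2: A_seq=1000 A_ack=257 B_seq=257 B_ack=1000
After event 3: A_seq=1087 A_ack=257 B_seq=257 B_ack=1087
After event 4: A_seq=1215 A_ack=257 B_seq=257 B_ack=1215
After event 5: A_seq=1306 A_ack=257 B_seq=257 B_ack=1306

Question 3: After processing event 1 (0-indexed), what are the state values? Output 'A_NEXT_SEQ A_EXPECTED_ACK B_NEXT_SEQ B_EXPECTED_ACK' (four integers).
After event 0: A_seq=1000 A_ack=0 B_seq=191 B_ack=1000
After event 1: A_seq=1000 A_ack=0 B_seq=257 B_ack=1000

1000 0 257 1000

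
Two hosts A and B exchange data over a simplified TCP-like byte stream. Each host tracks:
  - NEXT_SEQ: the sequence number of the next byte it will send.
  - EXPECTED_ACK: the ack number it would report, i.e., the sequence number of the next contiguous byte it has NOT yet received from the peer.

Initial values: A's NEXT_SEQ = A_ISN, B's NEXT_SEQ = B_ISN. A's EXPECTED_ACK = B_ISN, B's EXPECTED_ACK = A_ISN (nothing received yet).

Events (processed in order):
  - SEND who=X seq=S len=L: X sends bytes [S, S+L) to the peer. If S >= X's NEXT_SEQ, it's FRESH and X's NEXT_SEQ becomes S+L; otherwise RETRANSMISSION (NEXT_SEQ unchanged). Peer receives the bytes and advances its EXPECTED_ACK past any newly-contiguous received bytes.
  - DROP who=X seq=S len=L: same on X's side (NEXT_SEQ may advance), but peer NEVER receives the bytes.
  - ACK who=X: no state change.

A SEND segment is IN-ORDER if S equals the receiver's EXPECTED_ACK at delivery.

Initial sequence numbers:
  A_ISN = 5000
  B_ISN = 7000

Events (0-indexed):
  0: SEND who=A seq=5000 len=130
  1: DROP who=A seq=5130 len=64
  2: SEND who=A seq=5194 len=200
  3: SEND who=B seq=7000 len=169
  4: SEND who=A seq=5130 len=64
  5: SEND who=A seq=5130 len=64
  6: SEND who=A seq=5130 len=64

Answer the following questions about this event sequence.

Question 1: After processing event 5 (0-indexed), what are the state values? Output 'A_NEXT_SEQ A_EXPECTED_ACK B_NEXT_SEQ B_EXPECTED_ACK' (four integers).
After event 0: A_seq=5130 A_ack=7000 B_seq=7000 B_ack=5130
After event 1: A_seq=5194 A_ack=7000 B_seq=7000 B_ack=5130
After event 2: A_seq=5394 A_ack=7000 B_seq=7000 B_ack=5130
After event 3: A_seq=5394 A_ack=7169 B_seq=7169 B_ack=5130
After event 4: A_seq=5394 A_ack=7169 B_seq=7169 B_ack=5394
After event 5: A_seq=5394 A_ack=7169 B_seq=7169 B_ack=5394

5394 7169 7169 5394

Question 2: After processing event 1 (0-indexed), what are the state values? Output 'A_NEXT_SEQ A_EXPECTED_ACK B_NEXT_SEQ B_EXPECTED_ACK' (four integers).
After event 0: A_seq=5130 A_ack=7000 B_seq=7000 B_ack=5130
After event 1: A_seq=5194 A_ack=7000 B_seq=7000 B_ack=5130

5194 7000 7000 5130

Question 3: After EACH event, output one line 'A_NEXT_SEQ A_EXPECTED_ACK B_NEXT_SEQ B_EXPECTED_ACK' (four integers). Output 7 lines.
5130 7000 7000 5130
5194 7000 7000 5130
5394 7000 7000 5130
5394 7169 7169 5130
5394 7169 7169 5394
5394 7169 7169 5394
5394 7169 7169 5394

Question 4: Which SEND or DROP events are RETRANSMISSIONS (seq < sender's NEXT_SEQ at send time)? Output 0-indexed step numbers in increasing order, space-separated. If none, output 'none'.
Answer: 4 5 6

Derivation:
Step 0: SEND seq=5000 -> fresh
Step 1: DROP seq=5130 -> fresh
Step 2: SEND seq=5194 -> fresh
Step 3: SEND seq=7000 -> fresh
Step 4: SEND seq=5130 -> retransmit
Step 5: SEND seq=5130 -> retransmit
Step 6: SEND seq=5130 -> retransmit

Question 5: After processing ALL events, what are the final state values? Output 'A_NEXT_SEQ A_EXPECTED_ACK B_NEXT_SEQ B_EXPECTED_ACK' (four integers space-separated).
Answer: 5394 7169 7169 5394

Derivation:
After event 0: A_seq=5130 A_ack=7000 B_seq=7000 B_ack=5130
After event 1: A_seq=5194 A_ack=7000 B_seq=7000 B_ack=5130
After event 2: A_seq=5394 A_ack=7000 B_seq=7000 B_ack=5130
After event 3: A_seq=5394 A_ack=7169 B_seq=7169 B_ack=5130
After event 4: A_seq=5394 A_ack=7169 B_seq=7169 B_ack=5394
After event 5: A_seq=5394 A_ack=7169 B_seq=7169 B_ack=5394
After event 6: A_seq=5394 A_ack=7169 B_seq=7169 B_ack=5394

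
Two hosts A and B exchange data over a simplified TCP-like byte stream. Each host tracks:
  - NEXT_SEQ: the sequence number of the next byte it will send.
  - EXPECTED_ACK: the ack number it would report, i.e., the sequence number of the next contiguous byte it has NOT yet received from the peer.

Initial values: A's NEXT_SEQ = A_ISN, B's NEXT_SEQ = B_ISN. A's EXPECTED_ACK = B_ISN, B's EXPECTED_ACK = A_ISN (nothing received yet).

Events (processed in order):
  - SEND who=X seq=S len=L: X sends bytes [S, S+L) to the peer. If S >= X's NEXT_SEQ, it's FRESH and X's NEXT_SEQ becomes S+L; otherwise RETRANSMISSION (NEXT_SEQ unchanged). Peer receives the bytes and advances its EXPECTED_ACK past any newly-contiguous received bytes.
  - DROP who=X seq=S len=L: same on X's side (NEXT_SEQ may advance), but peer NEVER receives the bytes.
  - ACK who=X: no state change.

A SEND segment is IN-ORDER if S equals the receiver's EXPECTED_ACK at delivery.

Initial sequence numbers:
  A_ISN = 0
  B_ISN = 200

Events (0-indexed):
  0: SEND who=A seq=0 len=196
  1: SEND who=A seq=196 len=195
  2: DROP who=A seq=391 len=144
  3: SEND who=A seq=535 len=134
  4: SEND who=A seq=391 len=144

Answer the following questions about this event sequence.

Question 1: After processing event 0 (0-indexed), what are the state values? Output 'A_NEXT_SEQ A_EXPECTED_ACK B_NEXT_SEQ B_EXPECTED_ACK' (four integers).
After event 0: A_seq=196 A_ack=200 B_seq=200 B_ack=196

196 200 200 196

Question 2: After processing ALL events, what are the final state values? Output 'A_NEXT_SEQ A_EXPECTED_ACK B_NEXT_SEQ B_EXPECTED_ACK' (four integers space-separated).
Answer: 669 200 200 669

Derivation:
After event 0: A_seq=196 A_ack=200 B_seq=200 B_ack=196
After event 1: A_seq=391 A_ack=200 B_seq=200 B_ack=391
After event 2: A_seq=535 A_ack=200 B_seq=200 B_ack=391
After event 3: A_seq=669 A_ack=200 B_seq=200 B_ack=391
After event 4: A_seq=669 A_ack=200 B_seq=200 B_ack=669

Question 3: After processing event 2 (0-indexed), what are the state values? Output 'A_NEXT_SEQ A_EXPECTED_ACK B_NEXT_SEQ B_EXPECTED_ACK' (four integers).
After event 0: A_seq=196 A_ack=200 B_seq=200 B_ack=196
After event 1: A_seq=391 A_ack=200 B_seq=200 B_ack=391
After event 2: A_seq=535 A_ack=200 B_seq=200 B_ack=391

535 200 200 391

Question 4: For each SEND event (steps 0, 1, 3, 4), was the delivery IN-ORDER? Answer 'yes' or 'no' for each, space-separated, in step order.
Step 0: SEND seq=0 -> in-order
Step 1: SEND seq=196 -> in-order
Step 3: SEND seq=535 -> out-of-order
Step 4: SEND seq=391 -> in-order

Answer: yes yes no yes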